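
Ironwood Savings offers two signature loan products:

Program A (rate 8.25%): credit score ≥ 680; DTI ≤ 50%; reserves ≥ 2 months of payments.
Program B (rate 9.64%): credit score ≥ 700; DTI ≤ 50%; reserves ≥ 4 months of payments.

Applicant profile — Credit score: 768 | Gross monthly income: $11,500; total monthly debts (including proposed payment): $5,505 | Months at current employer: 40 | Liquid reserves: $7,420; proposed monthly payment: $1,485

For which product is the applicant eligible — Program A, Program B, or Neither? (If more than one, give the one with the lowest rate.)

DTI = 5,505/11,500 = 47.9%.
Reserves = 7,420/1,485 = 5.0 months.
Program A: score 768 ≥ 680; DTI 47.9% ≤ 50%; reserves 5.0 ≥ 2 mo → qualifies.
Program B: score 768 ≥ 700; DTI 47.9% ≤ 50%; reserves 5.0 ≥ 4 mo → qualifies.
Qualifying: Program A, Program B. Lowest rate is 8.25% → Program A.

Program A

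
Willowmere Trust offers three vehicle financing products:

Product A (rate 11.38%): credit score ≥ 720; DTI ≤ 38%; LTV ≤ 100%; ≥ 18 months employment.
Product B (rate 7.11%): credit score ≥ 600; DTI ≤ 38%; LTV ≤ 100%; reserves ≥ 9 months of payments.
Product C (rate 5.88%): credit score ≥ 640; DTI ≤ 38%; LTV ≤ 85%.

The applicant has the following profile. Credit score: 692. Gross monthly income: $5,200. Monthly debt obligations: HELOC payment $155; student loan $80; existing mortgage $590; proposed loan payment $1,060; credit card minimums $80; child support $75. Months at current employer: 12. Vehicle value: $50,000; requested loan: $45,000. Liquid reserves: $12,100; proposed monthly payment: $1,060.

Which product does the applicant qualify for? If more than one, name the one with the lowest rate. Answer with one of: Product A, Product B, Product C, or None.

None

Total debts = (155 + 80 + 590 + 1,060 + 80 + 75) = 2,040; DTI = 2,040/5,200 = 39.2%.
LTV = 45,000/50,000 = 90%.
Reserves = 12,100/1,060 = 11.4 months.
Product A: score 692 < 720; DTI 39.2% > 38%; LTV 90% ≤ 100%; employment 12 < 18 mo → does not qualify.
Product B: score 692 ≥ 600; DTI 39.2% > 38%; LTV 90% ≤ 100%; reserves 11.4 ≥ 9 mo → does not qualify.
Product C: score 692 ≥ 640; DTI 39.2% > 38%; LTV 90% > 85% → does not qualify.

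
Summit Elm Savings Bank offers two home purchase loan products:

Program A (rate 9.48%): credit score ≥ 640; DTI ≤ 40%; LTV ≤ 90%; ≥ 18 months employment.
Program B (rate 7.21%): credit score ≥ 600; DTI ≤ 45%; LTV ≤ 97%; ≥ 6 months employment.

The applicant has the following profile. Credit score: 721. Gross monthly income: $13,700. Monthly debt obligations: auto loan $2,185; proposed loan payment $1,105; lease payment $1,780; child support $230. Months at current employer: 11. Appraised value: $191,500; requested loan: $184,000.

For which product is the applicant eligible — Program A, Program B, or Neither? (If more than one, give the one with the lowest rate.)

Program B

Total debts = (2,185 + 1,105 + 1,780 + 230) = 5,300; DTI = 5,300/13,700 = 38.7%.
LTV = 184,000/191,500 = 96.1%.
Program A: score 721 ≥ 640; DTI 38.7% ≤ 40%; LTV 96.1% > 90%; employment 11 < 18 mo → does not qualify.
Program B: score 721 ≥ 600; DTI 38.7% ≤ 45%; LTV 96.1% ≤ 97%; employment 11 ≥ 6 mo → qualifies.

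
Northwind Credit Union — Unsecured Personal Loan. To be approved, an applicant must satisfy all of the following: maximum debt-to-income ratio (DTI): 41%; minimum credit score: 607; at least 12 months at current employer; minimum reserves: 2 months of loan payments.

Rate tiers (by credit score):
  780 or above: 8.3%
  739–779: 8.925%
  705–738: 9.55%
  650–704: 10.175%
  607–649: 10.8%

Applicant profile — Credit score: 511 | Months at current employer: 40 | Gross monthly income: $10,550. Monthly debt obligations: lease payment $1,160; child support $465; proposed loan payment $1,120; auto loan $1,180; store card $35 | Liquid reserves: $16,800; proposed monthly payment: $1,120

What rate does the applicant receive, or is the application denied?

Credit score 511 < 607 (below minimum)
Liquid reserves cover 16,800/1,120 = 15.0 months — ≥ 2 required
Employment 40 ≥ 12 months
Total monthly debts = (1,160 + 465 + 1,120 + 1,180 + 35) = 3,960. Debt-to-income = 3,960/10,550 = 37.5% — meets 41% limit
Not all requirements met → denied.

Denied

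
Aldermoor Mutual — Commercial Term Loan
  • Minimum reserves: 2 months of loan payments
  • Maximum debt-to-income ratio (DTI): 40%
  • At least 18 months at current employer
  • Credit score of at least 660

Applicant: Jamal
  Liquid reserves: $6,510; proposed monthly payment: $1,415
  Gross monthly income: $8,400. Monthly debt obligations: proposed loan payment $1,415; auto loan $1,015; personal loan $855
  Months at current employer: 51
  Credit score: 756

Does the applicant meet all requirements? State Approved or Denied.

Liquid reserves cover 6,510/1,415 = 4.6 months — ≥ 2 required
Total monthly debts = (1,415 + 1,015 + 855) = 3,285. DTI = 3,285/8,400 = 39.1% ≤ 40%
Employment 51 ≥ 18 months
Credit score 756 ≥ 660 (meets)
All criteria satisfied.

Approved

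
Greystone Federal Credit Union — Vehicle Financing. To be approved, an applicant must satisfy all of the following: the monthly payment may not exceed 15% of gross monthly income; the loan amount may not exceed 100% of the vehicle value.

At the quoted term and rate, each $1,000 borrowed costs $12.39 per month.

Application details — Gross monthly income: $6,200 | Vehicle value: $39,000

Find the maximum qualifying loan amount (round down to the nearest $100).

Payment cap: 15% × $6,200 = $930/month.
At $12.39 per $1,000, that supports 930/12.39 × 1,000 ≈ $75,060 → $75,000.
LTV cap: 100% × $39,000 = $39,000 → $39,000.
Binding constraint: loan-to-value.

$39,000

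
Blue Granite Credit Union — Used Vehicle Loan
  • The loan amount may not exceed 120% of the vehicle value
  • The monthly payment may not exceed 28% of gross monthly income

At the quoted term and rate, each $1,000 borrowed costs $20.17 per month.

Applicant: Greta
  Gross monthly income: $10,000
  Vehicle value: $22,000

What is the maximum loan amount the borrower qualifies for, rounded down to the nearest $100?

$26,400

Payment cap: 28% × $10,000 = $2,800/month.
At $20.17 per $1,000, that supports 2,800/20.17 × 1,000 ≈ $138,820 → $138,800.
LTV cap: 120% × $22,000 = $26,400 → $26,400.
Binding constraint: loan-to-value.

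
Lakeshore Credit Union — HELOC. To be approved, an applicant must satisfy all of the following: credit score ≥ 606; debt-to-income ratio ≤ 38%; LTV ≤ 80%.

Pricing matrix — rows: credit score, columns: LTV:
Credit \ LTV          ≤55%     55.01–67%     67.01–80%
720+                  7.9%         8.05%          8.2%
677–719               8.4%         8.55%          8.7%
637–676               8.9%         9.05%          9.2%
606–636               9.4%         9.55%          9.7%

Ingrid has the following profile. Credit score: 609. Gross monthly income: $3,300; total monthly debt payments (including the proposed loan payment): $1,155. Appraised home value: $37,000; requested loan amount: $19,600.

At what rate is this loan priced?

Credit score 609 ≥ 606; DTI: 1,155 ÷ 3,300 = 35%, within the 38% cap
LTV = 19,600/37,000 = 53% ≤ 80%
Score 609 is in the 606–636 band; LTV 53% is in the ≤55% band → 9.4%.

9.4%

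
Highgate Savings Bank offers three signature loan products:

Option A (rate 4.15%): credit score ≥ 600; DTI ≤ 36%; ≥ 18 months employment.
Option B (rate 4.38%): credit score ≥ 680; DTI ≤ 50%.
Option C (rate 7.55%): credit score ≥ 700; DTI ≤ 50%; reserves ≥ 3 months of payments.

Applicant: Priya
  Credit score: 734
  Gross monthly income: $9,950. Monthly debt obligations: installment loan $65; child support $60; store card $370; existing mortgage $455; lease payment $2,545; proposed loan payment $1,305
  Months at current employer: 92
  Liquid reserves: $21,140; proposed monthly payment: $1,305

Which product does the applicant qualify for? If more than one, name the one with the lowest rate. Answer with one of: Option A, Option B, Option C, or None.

Total debts = (65 + 60 + 370 + 455 + 2,545 + 1,305) = 4,800; DTI = 4,800/9,950 = 48.2%.
Reserves = 21,140/1,305 = 16.2 months.
Option A: score 734 ≥ 600; DTI 48.2% > 36%; employment 92 ≥ 18 mo → does not qualify.
Option B: score 734 ≥ 680; DTI 48.2% ≤ 50% → qualifies.
Option C: score 734 ≥ 700; DTI 48.2% ≤ 50%; reserves 16.2 ≥ 3 mo → qualifies.
Qualifying: Option B, Option C. Lowest rate is 4.38% → Option B.

Option B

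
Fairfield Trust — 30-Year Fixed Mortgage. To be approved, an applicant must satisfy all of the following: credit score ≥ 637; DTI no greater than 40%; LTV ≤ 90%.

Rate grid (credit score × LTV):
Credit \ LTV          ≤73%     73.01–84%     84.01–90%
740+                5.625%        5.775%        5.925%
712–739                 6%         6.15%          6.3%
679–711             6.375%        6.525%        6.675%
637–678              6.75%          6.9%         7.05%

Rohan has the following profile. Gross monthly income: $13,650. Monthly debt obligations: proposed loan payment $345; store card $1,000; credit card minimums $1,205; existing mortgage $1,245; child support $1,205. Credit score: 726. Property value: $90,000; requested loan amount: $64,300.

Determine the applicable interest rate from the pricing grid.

Credit score 726 ≥ 637; Total monthly debts = (345 + 1,000 + 1,205 + 1,245 + 1,205) = 5,000. DTI = 5,000/13,650 = 36.6% ≤ 40%
Loan-to-value = 64,300/90,000 = 71.4% — pass (90% max)
Row: 726 falls in 712–739. Column: 71.4% falls in ≤73%. Rate = 6%.

6%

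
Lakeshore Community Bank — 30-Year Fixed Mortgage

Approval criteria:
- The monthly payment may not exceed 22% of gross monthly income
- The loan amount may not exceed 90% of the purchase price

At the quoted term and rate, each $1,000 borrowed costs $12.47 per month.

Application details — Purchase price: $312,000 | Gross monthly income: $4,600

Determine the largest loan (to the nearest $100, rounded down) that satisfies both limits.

$81,100

Payment cap: 22% × $4,600 = $1,012/month.
At $12.47 per $1,000, that supports 1,012/12.47 × 1,000 ≈ $81,154 → $81,100.
LTV cap: 90% × $312,000 = $280,800 → $280,800.
Binding constraint: payment-to-income.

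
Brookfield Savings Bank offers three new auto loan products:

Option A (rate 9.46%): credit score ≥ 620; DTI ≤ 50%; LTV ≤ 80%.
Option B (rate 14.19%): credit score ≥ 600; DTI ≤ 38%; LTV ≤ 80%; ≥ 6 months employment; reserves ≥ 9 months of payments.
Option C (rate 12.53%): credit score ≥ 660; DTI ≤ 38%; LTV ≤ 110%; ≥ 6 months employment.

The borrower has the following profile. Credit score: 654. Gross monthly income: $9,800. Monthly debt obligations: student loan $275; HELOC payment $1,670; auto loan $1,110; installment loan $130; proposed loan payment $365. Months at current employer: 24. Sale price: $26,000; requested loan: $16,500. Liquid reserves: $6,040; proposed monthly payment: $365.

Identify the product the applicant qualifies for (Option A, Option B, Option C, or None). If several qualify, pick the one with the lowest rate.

Option A

Total debts = (275 + 1,670 + 1,110 + 130 + 365) = 3,550; DTI = 3,550/9,800 = 36.2%.
LTV = 16,500/26,000 = 63.5%.
Reserves = 6,040/365 = 16.5 months.
Option A: score 654 ≥ 620; DTI 36.2% ≤ 50%; LTV 63.5% ≤ 80% → qualifies.
Option B: score 654 ≥ 600; DTI 36.2% ≤ 38%; LTV 63.5% ≤ 80%; employment 24 ≥ 6 mo; reserves 16.5 ≥ 9 mo → qualifies.
Option C: score 654 < 660; DTI 36.2% ≤ 38%; LTV 63.5% ≤ 110%; employment 24 ≥ 6 mo → does not qualify.
Qualifying: Option A, Option B. Lowest rate is 9.46% → Option A.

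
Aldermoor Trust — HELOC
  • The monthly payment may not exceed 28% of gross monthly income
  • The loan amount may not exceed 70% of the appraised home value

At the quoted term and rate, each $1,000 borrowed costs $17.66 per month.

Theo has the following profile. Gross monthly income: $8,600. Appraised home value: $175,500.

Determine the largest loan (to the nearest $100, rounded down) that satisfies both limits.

Payment cap: 28% × $8,600 = $2,408/month.
At $17.66 per $1,000, that supports 2,408/17.66 × 1,000 ≈ $136,353 → $136,300.
LTV cap: 70% × $175,500 = $122,850 → $122,800.
Binding constraint: loan-to-value.

$122,800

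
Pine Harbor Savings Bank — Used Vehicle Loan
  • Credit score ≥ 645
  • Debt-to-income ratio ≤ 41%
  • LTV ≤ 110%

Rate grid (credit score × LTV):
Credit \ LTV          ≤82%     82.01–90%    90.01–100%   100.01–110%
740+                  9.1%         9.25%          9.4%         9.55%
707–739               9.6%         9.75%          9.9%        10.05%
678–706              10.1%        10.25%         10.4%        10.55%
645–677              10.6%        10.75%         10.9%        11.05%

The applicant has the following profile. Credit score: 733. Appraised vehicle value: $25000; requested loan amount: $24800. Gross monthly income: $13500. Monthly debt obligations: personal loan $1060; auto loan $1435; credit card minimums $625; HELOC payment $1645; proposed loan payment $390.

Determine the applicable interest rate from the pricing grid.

9.9%

Credit score 733 ≥ 645; Total monthly debts = (1,060 + 1,435 + 625 + 1,645 + 390) = 5,155. DTI = 5,155/13,500 = 38.2% ≤ 41%
LTV = 24,800/25,000 = 99.2% ≤ 110%
Credit 733 → row 707–739; LTV 99.2% → column 90.01–100%. Grid cell → 9.9%.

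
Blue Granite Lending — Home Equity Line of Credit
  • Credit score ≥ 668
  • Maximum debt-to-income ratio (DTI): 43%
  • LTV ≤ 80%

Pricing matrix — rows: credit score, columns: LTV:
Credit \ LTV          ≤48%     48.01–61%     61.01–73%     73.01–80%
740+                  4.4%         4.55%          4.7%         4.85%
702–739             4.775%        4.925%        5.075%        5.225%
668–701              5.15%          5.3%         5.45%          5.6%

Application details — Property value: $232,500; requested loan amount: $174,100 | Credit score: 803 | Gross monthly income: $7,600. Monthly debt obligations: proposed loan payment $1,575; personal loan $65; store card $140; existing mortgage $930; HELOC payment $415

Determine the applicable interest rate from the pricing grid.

4.85%

Credit score 803 ≥ 668; Total monthly debts = (1,575 + 65 + 140 + 930 + 415) = 3,125. Debt-to-income = 3,125/7,600 = 41.1% — meets 43% limit
LTV = 174,100/232,500 = 74.9% ≤ 80%
Score 803 is in the 740+ band; LTV 74.9% is in the 73.01–80% band → 4.85%.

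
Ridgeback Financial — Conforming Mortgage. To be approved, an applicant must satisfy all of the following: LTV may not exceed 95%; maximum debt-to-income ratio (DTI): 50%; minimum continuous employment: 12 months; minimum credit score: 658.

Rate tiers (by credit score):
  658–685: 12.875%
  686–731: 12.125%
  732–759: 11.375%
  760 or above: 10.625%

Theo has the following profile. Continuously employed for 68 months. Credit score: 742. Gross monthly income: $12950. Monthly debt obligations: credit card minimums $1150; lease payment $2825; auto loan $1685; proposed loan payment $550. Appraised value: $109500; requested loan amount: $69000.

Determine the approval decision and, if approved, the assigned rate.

Credit score 742 ≥ 658 (meets minimum)
Total monthly debts = (1,150 + 2,825 + 1,685 + 550) = 6,210. Debt-to-income = 6,210/12,950 = 48% — meets 50% limit
Employment 68 ≥ 12 months
LTV: 69,000 ÷ 109,500 = 63%, within 95% cap
All requirements met. Score 742 falls in the 732–759 tier → 11.375%.

Approved at 11.375%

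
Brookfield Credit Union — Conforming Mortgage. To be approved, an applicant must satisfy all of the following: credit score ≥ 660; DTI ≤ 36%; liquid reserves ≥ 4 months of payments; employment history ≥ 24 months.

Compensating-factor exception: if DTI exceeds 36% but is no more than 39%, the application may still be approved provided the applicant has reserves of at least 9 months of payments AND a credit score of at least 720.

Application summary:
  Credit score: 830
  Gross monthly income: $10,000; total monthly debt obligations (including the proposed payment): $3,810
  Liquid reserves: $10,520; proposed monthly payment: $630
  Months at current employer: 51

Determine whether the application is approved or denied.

Approved

Credit score 830 ≥ 660 (meets base)
DTI = 3,810/10,000 = 38.1% > 36% — standard DTI limit exceeded.
Reserves: 10,520 ÷ 630 = 16.7 months (meets 4-month minimum)
Employment 51 ≥ 24 months
38.1% falls in the override range (36%–39%), so the compensating-factor test applies.
Reserves 16.7 ≥ 9 months; credit score 830 ≥ 720.
Both override conditions satisfied; DTI exception granted.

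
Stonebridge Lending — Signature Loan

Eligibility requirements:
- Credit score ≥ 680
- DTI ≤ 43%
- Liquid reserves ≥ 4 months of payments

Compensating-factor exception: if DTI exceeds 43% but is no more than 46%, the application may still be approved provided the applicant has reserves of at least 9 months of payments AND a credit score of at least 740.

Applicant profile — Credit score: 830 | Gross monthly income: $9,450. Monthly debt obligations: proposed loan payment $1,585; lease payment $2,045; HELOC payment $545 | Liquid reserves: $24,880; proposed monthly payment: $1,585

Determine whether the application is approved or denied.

Approved

Credit score 830 ≥ 680 (meets base)
Total debts = (1,585 + 2,045 + 545) = 4,175. DTI = 4,175/9,450 = 44.2% > 43% — standard DTI limit exceeded.
Reserves: 24,880 ÷ 1,585 = 15.7 months (meets 4-month minimum)
44.2% falls in the override range (43%–46%), so the compensating-factor test applies.
Reserves 15.7 ≥ 9 months; credit score 830 ≥ 740.
Both compensating conditions met → exception applies.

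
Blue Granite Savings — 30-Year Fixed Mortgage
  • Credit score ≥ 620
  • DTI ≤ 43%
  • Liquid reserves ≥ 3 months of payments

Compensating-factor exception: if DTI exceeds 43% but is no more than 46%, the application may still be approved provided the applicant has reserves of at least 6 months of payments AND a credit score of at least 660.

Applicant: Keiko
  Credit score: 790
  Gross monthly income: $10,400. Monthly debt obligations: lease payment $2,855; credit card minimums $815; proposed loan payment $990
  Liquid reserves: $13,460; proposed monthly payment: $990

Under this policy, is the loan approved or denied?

Credit score 790 ≥ 620 (meets base)
Total debts = (2,855 + 815 + 990) = 4,660. DTI: 4,660 ÷ 10,400 = 44.8%, over the 43% base limit.
Reserves = 13,460/990 = 13.6 months ≥ 3
DTI 44.8% is within the 43%–46% exception band; checking compensating factors.
Reserves 13.6 ≥ 6 months; credit score 790 ≥ 660.
Both override conditions satisfied; DTI exception granted.

Approved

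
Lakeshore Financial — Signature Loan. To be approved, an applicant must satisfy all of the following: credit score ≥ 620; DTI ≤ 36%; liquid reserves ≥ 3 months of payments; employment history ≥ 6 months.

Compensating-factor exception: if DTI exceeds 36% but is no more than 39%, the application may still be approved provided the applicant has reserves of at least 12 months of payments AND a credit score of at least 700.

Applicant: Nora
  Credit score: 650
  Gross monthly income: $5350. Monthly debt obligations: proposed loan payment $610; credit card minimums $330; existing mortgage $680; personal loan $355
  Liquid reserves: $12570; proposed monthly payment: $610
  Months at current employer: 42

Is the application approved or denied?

Denied

Credit score 650 ≥ 620 (meets base)
Total debts = (610 + 330 + 680 + 355) = 1,975. DTI = 1,975/5,350 = 36.9% > 36% — standard DTI limit exceeded.
Reserves = 12,570/610 = 20.6 months ≥ 3
Employment 42 ≥ 6 months
DTI 36.9% is within the 36%–39% exception band; checking compensating factors.
Reserves 20.6 ≥ 12 months; credit score 650 < 700.
Compensating-factor requirement not fully met.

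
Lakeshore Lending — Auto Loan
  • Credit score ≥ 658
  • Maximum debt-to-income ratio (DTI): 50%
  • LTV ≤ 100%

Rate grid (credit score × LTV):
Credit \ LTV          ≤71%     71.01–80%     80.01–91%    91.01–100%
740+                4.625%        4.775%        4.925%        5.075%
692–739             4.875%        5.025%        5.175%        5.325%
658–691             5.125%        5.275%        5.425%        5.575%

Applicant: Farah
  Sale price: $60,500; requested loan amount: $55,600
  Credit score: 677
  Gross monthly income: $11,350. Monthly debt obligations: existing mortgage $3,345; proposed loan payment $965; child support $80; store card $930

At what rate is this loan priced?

5.575%

Credit score 677 ≥ 658; Total monthly debts = (3,345 + 965 + 80 + 930) = 5,320. DTI = 5,320/11,350 = 46.9% ≤ 50%
Loan-to-value = 55,600/60,500 = 91.9% — pass (100% max)
Row: 677 falls in 658–691. Column: 91.9% falls in 91.01–100%. Rate = 5.575%.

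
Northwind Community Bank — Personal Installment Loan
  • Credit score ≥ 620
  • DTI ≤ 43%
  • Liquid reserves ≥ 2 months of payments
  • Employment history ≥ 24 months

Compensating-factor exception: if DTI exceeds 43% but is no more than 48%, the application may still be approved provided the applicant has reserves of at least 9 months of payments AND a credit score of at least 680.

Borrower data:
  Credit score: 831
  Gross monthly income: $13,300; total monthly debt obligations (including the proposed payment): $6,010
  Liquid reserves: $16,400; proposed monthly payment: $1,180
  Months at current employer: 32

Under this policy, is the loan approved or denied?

Credit score 831 ≥ 620 (meets base)
DTI = 6,010/13,300 = 45.2% > 43% — standard DTI limit exceeded.
Liquid reserves cover 16,400/1,180 = 13.9 months — ≥ 2 required
Employment 32 ≥ 24 months
45.2% falls in the override range (43%–48%), so the compensating-factor test applies.
Reserves 13.9 ≥ 9 months; credit score 831 ≥ 680.
Both compensating conditions met → exception applies.

Approved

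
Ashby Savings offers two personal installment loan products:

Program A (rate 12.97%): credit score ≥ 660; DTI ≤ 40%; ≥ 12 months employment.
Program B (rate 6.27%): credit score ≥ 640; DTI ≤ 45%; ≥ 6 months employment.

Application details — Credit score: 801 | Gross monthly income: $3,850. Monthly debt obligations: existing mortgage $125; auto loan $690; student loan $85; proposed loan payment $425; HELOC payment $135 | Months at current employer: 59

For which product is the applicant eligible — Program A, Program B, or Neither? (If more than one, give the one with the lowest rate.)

Total debts = (125 + 690 + 85 + 425 + 135) = 1,460; DTI = 1,460/3,850 = 37.9%.
Program A: score 801 ≥ 660; DTI 37.9% ≤ 40%; employment 59 ≥ 12 mo → qualifies.
Program B: score 801 ≥ 640; DTI 37.9% ≤ 45%; employment 59 ≥ 6 mo → qualifies.
Qualifying: Program A, Program B. Lowest rate is 6.27% → Program B.

Program B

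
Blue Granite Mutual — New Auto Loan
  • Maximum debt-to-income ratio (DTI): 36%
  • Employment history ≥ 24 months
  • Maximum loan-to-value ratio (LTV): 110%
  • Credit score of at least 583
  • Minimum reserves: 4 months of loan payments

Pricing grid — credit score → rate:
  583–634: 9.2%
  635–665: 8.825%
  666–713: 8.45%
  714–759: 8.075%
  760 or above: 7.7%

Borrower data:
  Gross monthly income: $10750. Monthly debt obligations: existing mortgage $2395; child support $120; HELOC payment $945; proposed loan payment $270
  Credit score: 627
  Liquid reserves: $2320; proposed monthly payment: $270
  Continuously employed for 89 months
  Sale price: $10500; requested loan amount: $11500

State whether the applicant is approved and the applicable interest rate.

Approved at 9.2%

Credit score 627 ≥ 583 (meets minimum)
Loan-to-value = 11,500/10,500 = 109.5% — pass (110% max)
Reserves: 2,320 ÷ 270 = 8.6 months (meets 4-month minimum)
Total monthly debts = (2,395 + 120 + 945 + 270) = 3,730. DTI: 3,730 ÷ 10,750 = 34.7%, within the 36% cap
Employment 89 ≥ 24 months
All requirements met. Score 627 falls in the 583–634 tier → 9.2%.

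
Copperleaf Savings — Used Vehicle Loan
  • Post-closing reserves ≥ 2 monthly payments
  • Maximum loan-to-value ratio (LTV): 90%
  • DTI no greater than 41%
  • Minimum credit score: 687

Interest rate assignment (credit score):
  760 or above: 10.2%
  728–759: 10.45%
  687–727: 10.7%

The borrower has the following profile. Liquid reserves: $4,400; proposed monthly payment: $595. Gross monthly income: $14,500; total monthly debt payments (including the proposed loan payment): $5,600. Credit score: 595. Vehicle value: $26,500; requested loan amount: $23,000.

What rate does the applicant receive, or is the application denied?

Credit score 595 < 687 (below minimum)
LTV = 23,000/26,500 = 86.8% ≤ 90%
Debt-to-income = 5,600/14,500 = 38.6% — meets 41% limit
Reserves: 4,400 ÷ 595 = 7.4 months (meets 2-month minimum)
Not all requirements met → denied.

Denied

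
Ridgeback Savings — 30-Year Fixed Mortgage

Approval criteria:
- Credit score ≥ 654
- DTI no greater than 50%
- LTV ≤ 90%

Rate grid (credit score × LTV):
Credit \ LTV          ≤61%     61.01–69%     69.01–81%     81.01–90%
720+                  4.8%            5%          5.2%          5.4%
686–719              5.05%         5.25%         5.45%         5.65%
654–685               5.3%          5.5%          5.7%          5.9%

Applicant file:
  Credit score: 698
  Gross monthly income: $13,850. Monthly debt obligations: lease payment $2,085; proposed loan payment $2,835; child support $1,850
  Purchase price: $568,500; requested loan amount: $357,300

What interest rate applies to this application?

Credit score 698 ≥ 654; Total monthly debts = (2,085 + 2,835 + 1,850) = 6,770. DTI = 6,770/13,850 = 48.9% ≤ 50%
LTV: 357,300 ÷ 568,500 = 62.8%, within 90% cap
Row: 698 falls in 686–719. Column: 62.8% falls in 61.01–69%. Rate = 5.25%.

5.25%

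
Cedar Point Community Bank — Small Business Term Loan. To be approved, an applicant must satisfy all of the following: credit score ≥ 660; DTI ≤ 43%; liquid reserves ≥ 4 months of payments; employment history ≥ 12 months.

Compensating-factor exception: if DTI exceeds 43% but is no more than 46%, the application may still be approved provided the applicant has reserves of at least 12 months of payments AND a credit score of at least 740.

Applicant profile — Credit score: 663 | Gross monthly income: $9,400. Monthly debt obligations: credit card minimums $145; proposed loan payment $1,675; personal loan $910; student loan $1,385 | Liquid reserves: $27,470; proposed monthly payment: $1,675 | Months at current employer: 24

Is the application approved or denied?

Denied

Credit score 663 ≥ 660 (meets base)
Total debts = (145 + 1,675 + 910 + 1,385) = 4,115. DTI: 4,115 ÷ 9,400 = 43.8%, over the 43% base limit.
Reserves = 27,470/1,675 = 16.4 months ≥ 4
Employment 24 ≥ 12 months
DTI 43.8% is within the 43%–46% exception band; checking compensating factors.
Override check — reserves: 16.4 mo (ok); score: 663 (below 740).
Compensating-factor requirement not fully met.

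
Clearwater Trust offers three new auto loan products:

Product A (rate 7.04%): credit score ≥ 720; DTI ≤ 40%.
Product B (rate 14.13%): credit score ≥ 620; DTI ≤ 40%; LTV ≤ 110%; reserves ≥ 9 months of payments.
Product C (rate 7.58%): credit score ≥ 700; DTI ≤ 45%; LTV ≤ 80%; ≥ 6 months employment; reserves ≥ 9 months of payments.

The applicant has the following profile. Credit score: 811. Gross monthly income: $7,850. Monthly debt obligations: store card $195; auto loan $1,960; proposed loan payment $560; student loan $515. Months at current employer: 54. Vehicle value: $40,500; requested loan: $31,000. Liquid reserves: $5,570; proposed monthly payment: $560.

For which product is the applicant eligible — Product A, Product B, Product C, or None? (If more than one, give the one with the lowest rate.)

Product C

Total debts = (195 + 1,960 + 560 + 515) = 3,230; DTI = 3,230/7,850 = 41.1%.
LTV = 31,000/40,500 = 76.5%.
Reserves = 5,570/560 = 9.9 months.
Product A: score 811 ≥ 720; DTI 41.1% > 40% → does not qualify.
Product B: score 811 ≥ 620; DTI 41.1% > 40%; LTV 76.5% ≤ 110%; reserves 9.9 ≥ 9 mo → does not qualify.
Product C: score 811 ≥ 700; DTI 41.1% ≤ 45%; LTV 76.5% ≤ 80%; employment 54 ≥ 6 mo; reserves 9.9 ≥ 9 mo → qualifies.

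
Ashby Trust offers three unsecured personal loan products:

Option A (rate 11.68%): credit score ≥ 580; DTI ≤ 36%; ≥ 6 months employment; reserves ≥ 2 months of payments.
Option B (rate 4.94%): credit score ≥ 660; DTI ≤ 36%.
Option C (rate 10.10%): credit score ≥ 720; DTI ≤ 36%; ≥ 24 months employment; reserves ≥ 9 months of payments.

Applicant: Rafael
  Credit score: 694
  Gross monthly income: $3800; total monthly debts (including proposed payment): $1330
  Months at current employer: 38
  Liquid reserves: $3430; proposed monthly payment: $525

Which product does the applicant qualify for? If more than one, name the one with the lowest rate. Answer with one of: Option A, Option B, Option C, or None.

DTI = 1,330/3,800 = 35%.
Reserves = 3,430/525 = 6.5 months.
Option A: score 694 ≥ 580; DTI 35% ≤ 36%; employment 38 ≥ 6 mo; reserves 6.5 ≥ 2 mo → qualifies.
Option B: score 694 ≥ 660; DTI 35% ≤ 36% → qualifies.
Option C: score 694 < 720; DTI 35% ≤ 36%; employment 38 ≥ 24 mo; reserves 6.5 < 9 mo → does not qualify.
Qualifying: Option A, Option B. Lowest rate is 4.94% → Option B.

Option B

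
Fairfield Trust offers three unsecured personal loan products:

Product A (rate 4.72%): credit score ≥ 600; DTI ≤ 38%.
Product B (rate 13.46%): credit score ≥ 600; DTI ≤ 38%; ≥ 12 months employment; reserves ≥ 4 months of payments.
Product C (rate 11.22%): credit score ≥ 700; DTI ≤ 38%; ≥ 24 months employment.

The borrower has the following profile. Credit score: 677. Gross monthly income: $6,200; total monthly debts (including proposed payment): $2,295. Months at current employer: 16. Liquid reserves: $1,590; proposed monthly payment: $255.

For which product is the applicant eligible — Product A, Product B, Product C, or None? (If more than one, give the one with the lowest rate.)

Product A

DTI = 2,295/6,200 = 37%.
Reserves = 1,590/255 = 6.2 months.
Product A: score 677 ≥ 600; DTI 37% ≤ 38% → qualifies.
Product B: score 677 ≥ 600; DTI 37% ≤ 38%; employment 16 ≥ 12 mo; reserves 6.2 ≥ 4 mo → qualifies.
Product C: score 677 < 700; DTI 37% ≤ 38%; employment 16 < 24 mo → does not qualify.
Qualifying: Product A, Product B. Lowest rate is 4.72% → Product A.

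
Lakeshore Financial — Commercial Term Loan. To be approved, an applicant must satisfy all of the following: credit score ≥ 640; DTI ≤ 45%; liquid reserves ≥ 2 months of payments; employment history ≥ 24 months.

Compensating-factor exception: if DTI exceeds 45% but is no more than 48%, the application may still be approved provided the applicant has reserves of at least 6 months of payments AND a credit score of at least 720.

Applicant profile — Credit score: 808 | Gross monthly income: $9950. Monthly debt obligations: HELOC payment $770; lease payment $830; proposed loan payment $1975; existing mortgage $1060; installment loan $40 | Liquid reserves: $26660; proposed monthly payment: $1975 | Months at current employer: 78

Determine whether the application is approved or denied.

Credit score 808 ≥ 640 (meets base)
Total debts = (770 + 830 + 1,975 + 1,060 + 40) = 4,675. DTI = 4,675/9,950 = 47% > 45% — standard DTI limit exceeded.
Reserves: 26,660 ÷ 1,975 = 13.5 months (meets 2-month minimum)
Employment 78 ≥ 24 months
DTI 47% is within the 45%–48% exception band; checking compensating factors.
Override check — reserves: 13.5 mo (ok); score: 808 (ok).
Both compensating conditions met → exception applies.

Approved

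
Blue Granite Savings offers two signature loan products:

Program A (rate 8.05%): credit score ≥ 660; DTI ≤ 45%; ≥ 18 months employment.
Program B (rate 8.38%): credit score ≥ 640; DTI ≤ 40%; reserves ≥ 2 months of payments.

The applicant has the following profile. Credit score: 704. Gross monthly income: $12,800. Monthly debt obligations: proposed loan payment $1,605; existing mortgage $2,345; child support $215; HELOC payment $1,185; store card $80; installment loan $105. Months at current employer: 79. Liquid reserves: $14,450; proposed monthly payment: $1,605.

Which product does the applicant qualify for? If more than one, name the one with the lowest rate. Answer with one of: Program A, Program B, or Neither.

Program A

Total debts = (1,605 + 2,345 + 215 + 1,185 + 80 + 105) = 5,535; DTI = 5,535/12,800 = 43.2%.
Reserves = 14,450/1,605 = 9.0 months.
Program A: score 704 ≥ 660; DTI 43.2% ≤ 45%; employment 79 ≥ 18 mo → qualifies.
Program B: score 704 ≥ 640; DTI 43.2% > 40%; reserves 9.0 ≥ 2 mo → does not qualify.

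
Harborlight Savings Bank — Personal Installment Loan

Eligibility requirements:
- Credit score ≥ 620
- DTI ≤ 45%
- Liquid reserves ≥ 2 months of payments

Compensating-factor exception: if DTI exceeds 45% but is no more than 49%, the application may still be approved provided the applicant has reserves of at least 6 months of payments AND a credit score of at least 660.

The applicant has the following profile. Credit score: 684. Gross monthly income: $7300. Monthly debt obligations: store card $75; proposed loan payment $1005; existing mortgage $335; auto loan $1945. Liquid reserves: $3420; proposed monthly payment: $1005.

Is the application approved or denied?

Denied

Credit score 684 ≥ 620 (meets base)
Total debts = (75 + 1,005 + 335 + 1,945) = 3,360. DTI: 3,360 ÷ 7,300 = 46%, over the 45% base limit.
Liquid reserves cover 3,420/1,005 = 3.4 months — ≥ 2 required
DTI 46% is within the 45%–49% exception band; checking compensating factors.
Reserves 3.4 < 6 months; credit score 684 ≥ 660.
Override conditions not both satisfied; exception does not apply.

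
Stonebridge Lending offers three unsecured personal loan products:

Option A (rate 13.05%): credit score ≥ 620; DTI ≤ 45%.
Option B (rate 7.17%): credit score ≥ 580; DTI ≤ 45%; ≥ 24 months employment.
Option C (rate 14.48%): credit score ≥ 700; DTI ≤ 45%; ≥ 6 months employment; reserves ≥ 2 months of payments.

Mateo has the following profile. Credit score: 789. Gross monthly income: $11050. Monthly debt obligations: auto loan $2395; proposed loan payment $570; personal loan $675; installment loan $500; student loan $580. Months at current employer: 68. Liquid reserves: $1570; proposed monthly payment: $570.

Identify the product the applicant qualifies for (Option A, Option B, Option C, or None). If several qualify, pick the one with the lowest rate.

Total debts = (2,395 + 570 + 675 + 500 + 580) = 4,720; DTI = 4,720/11,050 = 42.7%.
Reserves = 1,570/570 = 2.8 months.
Option A: score 789 ≥ 620; DTI 42.7% ≤ 45% → qualifies.
Option B: score 789 ≥ 580; DTI 42.7% ≤ 45%; employment 68 ≥ 24 mo → qualifies.
Option C: score 789 ≥ 700; DTI 42.7% ≤ 45%; employment 68 ≥ 6 mo; reserves 2.8 ≥ 2 mo → qualifies.
Qualifying: Option A, Option B, Option C. Lowest rate is 7.17% → Option B.

Option B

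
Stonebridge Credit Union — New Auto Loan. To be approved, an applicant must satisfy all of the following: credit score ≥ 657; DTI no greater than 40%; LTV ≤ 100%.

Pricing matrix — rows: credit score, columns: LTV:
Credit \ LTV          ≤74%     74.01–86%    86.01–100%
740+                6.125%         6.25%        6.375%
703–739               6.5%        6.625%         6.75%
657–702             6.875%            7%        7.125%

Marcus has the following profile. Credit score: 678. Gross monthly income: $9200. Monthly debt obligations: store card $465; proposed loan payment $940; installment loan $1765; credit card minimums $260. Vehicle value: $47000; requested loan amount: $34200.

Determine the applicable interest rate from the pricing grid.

Credit score 678 ≥ 657; Total monthly debts = (465 + 940 + 1,765 + 260) = 3,430. DTI = 3,430/9,200 = 37.3% ≤ 40%
LTV = 34,200/47,000 = 72.8% ≤ 100%
Credit 678 → row 657–702; LTV 72.8% → column ≤74%. Grid cell → 6.875%.

6.875%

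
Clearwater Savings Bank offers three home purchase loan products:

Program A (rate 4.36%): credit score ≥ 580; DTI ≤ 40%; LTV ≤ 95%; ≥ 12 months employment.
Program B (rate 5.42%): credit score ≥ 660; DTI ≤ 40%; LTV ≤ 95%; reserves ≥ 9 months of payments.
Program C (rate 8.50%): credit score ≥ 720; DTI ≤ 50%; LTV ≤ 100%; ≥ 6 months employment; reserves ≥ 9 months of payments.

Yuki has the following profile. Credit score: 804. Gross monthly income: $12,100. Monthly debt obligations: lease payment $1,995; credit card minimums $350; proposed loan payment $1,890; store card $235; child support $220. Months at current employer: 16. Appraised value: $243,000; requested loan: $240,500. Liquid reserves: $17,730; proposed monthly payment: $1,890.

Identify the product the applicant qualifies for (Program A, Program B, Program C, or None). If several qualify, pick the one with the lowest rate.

Total debts = (1,995 + 350 + 1,890 + 235 + 220) = 4,690; DTI = 4,690/12,100 = 38.8%.
LTV = 240,500/243,000 = 99%.
Reserves = 17,730/1,890 = 9.4 months.
Program A: score 804 ≥ 580; DTI 38.8% ≤ 40%; LTV 99% > 95%; employment 16 ≥ 12 mo → does not qualify.
Program B: score 804 ≥ 660; DTI 38.8% ≤ 40%; LTV 99% > 95%; reserves 9.4 ≥ 9 mo → does not qualify.
Program C: score 804 ≥ 720; DTI 38.8% ≤ 50%; LTV 99% ≤ 100%; employment 16 ≥ 6 mo; reserves 9.4 ≥ 9 mo → qualifies.

Program C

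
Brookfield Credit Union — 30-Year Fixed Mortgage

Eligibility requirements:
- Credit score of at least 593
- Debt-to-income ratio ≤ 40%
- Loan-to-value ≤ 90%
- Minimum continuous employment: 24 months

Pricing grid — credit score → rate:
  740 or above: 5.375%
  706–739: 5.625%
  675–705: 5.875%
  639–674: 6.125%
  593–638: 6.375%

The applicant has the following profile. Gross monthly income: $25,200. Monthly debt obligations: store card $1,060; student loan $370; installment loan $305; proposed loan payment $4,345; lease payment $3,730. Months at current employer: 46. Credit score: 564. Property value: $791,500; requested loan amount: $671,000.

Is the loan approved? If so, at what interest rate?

Denied

Credit score 564 < 593 (below minimum)
Employment 46 ≥ 24 months
Total monthly debts = (1,060 + 370 + 305 + 4,345 + 3,730) = 9,810. DTI = 9,810/25,200 = 38.9% ≤ 40%
LTV: 671,000 ÷ 791,500 = 84.8%, within 90% cap
Not all requirements met → denied.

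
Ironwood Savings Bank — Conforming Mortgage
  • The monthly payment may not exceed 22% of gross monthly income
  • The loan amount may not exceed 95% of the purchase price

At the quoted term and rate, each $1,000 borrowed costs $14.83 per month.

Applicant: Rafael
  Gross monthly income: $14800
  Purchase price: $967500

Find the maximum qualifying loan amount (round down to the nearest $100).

$219,500

Payment cap: 22% × $14,800 = $3,256/month.
At $14.83 per $1,000, that supports 3,256/14.83 × 1,000 ≈ $219,554 → $219,500.
LTV cap: 95% × $967,500 = $919,125 → $919,100.
Binding constraint: payment-to-income.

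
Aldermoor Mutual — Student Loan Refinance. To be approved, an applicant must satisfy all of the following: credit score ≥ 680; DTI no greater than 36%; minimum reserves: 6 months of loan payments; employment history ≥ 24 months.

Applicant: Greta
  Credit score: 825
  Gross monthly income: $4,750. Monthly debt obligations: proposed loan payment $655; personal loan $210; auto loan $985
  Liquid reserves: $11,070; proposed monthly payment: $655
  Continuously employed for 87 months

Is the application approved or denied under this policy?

Credit score 825 ≥ 680 (meets)
Total monthly debts = (655 + 210 + 985) = 1,850. DTI: 1,850 ÷ 4,750 = 38.9%, exceeds the 36% cap
Reserves: 11,070 ÷ 655 = 16.9 months (meets 6-month minimum)
Employment 87 ≥ 24 months
Fails on DTI.

Denied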